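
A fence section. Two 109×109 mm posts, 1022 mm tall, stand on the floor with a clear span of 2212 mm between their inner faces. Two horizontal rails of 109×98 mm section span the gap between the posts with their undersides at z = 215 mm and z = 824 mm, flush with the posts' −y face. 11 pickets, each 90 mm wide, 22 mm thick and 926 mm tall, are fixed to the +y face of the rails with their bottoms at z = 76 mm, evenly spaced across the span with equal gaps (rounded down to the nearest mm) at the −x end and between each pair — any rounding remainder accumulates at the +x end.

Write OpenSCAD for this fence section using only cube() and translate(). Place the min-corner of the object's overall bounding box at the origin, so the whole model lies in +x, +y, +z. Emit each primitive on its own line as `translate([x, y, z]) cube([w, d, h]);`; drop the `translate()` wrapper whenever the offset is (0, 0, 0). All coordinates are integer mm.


cube([109, 109, 1022]);
translate([2321, 0, 0]) cube([109, 109, 1022]);
translate([109, 0, 215]) cube([2212, 109, 98]);
translate([109, 0, 824]) cube([2212, 109, 98]);
translate([210, 109, 76]) cube([90, 22, 926]);
translate([401, 109, 76]) cube([90, 22, 926]);
translate([592, 109, 76]) cube([90, 22, 926]);
translate([783, 109, 76]) cube([90, 22, 926]);
translate([974, 109, 76]) cube([90, 22, 926]);
translate([1165, 109, 76]) cube([90, 22, 926]);
translate([1356, 109, 76]) cube([90, 22, 926]);
translate([1547, 109, 76]) cube([90, 22, 926]);
translate([1738, 109, 76]) cube([90, 22, 926]);
translate([1929, 109, 76]) cube([90, 22, 926]);
translate([2120, 109, 76]) cube([90, 22, 926]);


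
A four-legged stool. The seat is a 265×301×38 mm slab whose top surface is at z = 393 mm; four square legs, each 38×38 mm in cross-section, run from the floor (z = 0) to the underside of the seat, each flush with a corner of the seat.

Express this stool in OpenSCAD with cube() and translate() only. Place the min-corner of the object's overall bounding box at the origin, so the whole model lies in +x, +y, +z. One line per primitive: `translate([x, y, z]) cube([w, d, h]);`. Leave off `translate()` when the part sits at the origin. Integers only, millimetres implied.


translate([0, 0, 355]) cube([265, 301, 38]);
cube([38, 38, 355]);
translate([227, 0, 0]) cube([38, 38, 355]);
translate([0, 263, 0]) cube([38, 38, 355]);
translate([227, 263, 0]) cube([38, 38, 355]);


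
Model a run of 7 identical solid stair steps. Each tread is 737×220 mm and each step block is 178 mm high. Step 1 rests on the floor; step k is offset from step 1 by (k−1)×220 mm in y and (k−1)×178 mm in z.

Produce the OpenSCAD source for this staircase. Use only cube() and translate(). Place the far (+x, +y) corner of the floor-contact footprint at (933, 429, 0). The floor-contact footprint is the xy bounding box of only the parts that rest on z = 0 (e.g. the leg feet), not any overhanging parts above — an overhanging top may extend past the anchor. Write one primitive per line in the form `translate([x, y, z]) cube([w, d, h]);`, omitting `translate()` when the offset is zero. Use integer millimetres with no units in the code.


translate([196, 209, 0]) cube([737, 220, 178]);
translate([196, 429, 178]) cube([737, 220, 178]);
translate([196, 649, 356]) cube([737, 220, 178]);
translate([196, 869, 534]) cube([737, 220, 178]);
translate([196, 1089, 712]) cube([737, 220, 178]);
translate([196, 1309, 890]) cube([737, 220, 178]);
translate([196, 1529, 1068]) cube([737, 220, 178]);


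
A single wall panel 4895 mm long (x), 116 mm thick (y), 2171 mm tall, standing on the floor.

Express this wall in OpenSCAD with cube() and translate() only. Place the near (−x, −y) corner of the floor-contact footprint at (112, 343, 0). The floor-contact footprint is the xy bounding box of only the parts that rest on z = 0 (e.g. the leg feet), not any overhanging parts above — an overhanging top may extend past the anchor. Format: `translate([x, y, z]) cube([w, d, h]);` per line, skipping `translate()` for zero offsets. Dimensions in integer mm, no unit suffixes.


translate([112, 343, 0]) cube([4895, 116, 2171]);


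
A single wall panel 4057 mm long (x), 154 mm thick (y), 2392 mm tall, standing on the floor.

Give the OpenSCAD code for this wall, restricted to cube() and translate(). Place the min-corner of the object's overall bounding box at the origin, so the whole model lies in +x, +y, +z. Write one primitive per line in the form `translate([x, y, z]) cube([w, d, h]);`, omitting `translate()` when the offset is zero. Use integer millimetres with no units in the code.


cube([4057, 154, 2392]);


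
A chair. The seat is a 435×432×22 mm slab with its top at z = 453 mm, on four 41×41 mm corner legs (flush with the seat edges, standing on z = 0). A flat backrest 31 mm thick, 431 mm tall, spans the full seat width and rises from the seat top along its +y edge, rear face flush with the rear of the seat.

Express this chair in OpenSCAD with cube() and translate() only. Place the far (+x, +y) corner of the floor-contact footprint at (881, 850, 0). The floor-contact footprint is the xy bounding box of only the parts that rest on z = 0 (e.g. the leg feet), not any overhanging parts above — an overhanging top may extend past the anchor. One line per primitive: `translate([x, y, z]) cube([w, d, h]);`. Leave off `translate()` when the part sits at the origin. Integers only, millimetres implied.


translate([446, 418, 431]) cube([435, 432, 22]);
translate([446, 418, 0]) cube([41, 41, 431]);
translate([840, 418, 0]) cube([41, 41, 431]);
translate([446, 809, 0]) cube([41, 41, 431]);
translate([840, 809, 0]) cube([41, 41, 431]);
translate([446, 819, 453]) cube([435, 31, 431]);


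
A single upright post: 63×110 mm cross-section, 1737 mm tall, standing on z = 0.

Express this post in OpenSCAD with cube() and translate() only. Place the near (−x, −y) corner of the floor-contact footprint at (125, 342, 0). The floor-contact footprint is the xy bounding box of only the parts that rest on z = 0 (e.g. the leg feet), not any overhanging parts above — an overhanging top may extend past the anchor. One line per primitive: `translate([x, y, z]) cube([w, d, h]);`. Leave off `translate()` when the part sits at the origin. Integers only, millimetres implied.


translate([125, 342, 0]) cube([63, 110, 1737]);


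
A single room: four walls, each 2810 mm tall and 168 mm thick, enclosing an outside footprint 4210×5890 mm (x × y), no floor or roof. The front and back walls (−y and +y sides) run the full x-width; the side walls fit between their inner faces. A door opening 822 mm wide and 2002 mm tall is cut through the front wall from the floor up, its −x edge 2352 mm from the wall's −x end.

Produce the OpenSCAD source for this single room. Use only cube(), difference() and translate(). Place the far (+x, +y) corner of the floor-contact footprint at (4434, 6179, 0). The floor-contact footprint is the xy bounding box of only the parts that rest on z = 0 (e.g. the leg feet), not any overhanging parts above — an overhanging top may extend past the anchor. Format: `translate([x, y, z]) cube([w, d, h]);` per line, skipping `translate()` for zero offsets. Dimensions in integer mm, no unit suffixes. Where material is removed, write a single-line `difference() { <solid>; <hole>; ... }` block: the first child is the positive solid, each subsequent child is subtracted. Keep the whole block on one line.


difference() { translate([224, 289, 0]) cube([4210, 168, 2810]); translate([2576, 289, 0]) cube([822, 168, 2002]); }
translate([224, 6011, 0]) cube([4210, 168, 2810]);
translate([224, 457, 0]) cube([168, 5554, 2810]);
translate([4266, 457, 0]) cube([168, 5554, 2810]);


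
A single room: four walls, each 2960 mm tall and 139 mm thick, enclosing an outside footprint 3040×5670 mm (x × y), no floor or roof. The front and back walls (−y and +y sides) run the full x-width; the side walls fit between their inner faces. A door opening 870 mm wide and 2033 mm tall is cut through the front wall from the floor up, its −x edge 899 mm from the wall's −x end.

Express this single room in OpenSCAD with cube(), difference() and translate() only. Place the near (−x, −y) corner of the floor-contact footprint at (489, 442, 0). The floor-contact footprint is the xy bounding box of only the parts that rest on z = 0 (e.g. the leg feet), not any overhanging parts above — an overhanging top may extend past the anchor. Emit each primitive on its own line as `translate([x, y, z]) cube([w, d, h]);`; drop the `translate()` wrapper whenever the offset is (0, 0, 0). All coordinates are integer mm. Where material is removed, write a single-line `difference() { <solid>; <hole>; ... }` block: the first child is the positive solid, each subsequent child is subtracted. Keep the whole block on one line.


difference() { translate([489, 442, 0]) cube([3040, 139, 2960]); translate([1388, 442, 0]) cube([870, 139, 2033]); }
translate([489, 5973, 0]) cube([3040, 139, 2960]);
translate([489, 581, 0]) cube([139, 5392, 2960]);
translate([3390, 581, 0]) cube([139, 5392, 2960]);


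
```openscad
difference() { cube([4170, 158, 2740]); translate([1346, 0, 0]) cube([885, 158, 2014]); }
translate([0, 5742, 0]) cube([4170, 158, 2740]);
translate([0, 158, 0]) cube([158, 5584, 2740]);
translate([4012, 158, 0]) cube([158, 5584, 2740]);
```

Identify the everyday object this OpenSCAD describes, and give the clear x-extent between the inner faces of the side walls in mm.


A single room. The interior width is 3854 mm.

Four walls enclosing a rectangle with a door in the front wall — a room. Outside width 4170 minus two 158 mm walls gives 3854 mm.


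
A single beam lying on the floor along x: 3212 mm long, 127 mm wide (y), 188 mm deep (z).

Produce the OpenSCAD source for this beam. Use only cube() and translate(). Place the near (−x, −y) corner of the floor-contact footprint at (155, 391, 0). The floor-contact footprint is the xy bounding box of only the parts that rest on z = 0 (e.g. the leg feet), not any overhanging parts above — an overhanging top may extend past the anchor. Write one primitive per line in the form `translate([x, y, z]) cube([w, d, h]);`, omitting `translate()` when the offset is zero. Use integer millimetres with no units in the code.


translate([155, 391, 0]) cube([3212, 127, 188]);


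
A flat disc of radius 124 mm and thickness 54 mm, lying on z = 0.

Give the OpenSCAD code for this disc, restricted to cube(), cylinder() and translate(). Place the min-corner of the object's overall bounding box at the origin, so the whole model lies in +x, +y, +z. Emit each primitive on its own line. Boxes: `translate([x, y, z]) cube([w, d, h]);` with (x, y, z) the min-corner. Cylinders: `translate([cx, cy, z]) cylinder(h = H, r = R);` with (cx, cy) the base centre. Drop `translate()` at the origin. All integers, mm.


translate([124, 124, 0]) cylinder(h = 54, r = 124);


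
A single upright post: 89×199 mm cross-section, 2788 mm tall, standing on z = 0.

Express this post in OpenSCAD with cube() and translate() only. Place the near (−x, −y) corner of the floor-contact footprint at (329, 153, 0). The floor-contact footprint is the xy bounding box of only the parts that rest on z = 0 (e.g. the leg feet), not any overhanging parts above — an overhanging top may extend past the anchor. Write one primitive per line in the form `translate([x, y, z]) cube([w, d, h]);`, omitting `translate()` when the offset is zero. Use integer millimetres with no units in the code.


translate([329, 153, 0]) cube([89, 199, 2788]);


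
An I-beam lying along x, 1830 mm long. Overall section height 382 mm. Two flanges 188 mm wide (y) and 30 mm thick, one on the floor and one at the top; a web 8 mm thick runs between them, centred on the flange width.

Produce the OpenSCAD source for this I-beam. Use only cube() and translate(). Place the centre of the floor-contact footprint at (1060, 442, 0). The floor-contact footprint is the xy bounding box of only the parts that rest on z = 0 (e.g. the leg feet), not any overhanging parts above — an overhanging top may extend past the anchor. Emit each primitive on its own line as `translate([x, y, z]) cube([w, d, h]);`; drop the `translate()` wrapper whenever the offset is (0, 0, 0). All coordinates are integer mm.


translate([145, 348, 0]) cube([1830, 188, 30]);
translate([145, 438, 30]) cube([1830, 8, 322]);
translate([145, 348, 352]) cube([1830, 188, 30]);


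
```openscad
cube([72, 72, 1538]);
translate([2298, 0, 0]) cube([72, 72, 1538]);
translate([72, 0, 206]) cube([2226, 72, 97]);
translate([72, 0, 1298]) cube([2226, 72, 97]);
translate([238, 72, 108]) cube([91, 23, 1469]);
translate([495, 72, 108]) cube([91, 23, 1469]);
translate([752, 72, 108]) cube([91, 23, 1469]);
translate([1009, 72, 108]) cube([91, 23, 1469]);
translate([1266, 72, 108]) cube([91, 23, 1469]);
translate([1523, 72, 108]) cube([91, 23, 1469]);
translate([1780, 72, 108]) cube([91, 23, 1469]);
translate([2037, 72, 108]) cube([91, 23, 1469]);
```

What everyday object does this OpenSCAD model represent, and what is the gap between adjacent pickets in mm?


A fence section. The picket gap is 166 mm.

Two posts, two rails, 8 pickets — a fence section. Span 2226 mm holds 8 pickets of 91 mm with 9 equal gaps: ⌊(2226 − 8·91) / 9⌋ = 166 mm.


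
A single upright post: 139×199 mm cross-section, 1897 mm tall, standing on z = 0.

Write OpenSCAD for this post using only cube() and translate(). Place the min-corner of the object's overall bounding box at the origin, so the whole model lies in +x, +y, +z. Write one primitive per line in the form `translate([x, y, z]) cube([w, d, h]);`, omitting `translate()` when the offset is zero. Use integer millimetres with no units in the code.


cube([139, 199, 1897]);


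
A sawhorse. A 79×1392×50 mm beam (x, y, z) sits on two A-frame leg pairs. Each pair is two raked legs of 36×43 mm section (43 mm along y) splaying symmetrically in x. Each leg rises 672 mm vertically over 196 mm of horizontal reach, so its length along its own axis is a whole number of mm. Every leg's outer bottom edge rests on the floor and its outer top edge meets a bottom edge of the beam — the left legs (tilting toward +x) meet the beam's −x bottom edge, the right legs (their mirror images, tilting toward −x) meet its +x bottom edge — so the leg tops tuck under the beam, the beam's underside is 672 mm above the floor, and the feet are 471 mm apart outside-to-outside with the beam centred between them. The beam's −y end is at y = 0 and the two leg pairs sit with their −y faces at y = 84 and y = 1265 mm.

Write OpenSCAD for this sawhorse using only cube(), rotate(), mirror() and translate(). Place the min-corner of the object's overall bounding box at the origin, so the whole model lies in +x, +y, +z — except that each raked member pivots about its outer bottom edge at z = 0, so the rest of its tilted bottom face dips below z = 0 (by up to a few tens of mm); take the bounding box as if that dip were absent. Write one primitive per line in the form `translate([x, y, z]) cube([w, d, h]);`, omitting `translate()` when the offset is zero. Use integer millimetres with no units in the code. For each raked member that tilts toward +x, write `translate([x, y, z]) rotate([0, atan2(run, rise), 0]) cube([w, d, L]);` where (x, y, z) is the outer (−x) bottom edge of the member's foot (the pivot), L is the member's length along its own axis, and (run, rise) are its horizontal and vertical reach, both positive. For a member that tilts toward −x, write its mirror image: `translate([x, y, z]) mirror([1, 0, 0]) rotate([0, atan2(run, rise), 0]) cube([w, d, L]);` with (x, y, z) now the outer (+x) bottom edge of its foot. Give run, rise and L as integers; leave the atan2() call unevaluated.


// leg length = √(196² + 672²) = 700
// right-leg outer foot x = 2·196 + 79 = 471
// beam min-corner = (196, 0, 672)
translate([196, 0, 672]) cube([79, 1392, 50]);
translate([0, 84, 0]) rotate([0, atan2(196, 672), 0]) cube([36, 43, 700]);
translate([471, 84, 0]) mirror([1, 0, 0]) rotate([0, atan2(196, 672), 0]) cube([36, 43, 700]);
translate([0, 1265, 0]) rotate([0, atan2(196, 672), 0]) cube([36, 43, 700]);
translate([471, 1265, 0]) mirror([1, 0, 0]) rotate([0, atan2(196, 672), 0]) cube([36, 43, 700]);


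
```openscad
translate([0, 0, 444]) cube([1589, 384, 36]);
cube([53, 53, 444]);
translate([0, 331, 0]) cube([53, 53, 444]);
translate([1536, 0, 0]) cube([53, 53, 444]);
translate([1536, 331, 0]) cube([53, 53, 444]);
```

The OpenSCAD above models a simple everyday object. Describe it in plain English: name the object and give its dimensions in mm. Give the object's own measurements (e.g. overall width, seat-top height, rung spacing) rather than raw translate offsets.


A long wooden bench with a 1589 mm (x) × 384 mm (y) seat, 36 mm thick, its top surface 480 mm above the floor. Four 53 mm square legs at the seat corners, flush with the edges, run from z = 0 to the seat underside.


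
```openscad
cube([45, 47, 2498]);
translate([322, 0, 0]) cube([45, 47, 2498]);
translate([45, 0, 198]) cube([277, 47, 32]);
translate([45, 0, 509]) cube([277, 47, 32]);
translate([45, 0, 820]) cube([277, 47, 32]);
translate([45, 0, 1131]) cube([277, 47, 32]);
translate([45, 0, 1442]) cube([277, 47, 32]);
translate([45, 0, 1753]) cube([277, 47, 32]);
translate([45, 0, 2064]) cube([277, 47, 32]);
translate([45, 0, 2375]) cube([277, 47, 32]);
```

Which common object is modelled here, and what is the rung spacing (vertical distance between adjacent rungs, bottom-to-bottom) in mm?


A ladder. The rung spacing is 311 mm.

Two tall 45×47 posts with 8 short bars between them — a ladder. Adjacent rungs sit at z = 198 and z = 509, so the spacing is 509 − 198 = 311 mm.


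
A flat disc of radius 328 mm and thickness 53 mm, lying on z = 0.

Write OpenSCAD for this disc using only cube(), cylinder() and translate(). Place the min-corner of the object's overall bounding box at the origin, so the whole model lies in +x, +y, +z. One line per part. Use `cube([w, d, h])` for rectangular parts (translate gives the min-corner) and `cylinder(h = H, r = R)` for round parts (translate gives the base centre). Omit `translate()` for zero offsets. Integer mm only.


translate([328, 328, 0]) cylinder(h = 53, r = 328);


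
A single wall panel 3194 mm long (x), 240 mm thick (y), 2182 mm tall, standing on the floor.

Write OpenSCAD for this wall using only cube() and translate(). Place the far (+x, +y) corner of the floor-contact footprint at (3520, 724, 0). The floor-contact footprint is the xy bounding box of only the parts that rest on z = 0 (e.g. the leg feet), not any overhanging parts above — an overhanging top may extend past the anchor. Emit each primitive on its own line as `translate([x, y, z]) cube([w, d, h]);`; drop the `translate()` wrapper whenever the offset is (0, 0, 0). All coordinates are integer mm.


translate([326, 484, 0]) cube([3194, 240, 2182]);


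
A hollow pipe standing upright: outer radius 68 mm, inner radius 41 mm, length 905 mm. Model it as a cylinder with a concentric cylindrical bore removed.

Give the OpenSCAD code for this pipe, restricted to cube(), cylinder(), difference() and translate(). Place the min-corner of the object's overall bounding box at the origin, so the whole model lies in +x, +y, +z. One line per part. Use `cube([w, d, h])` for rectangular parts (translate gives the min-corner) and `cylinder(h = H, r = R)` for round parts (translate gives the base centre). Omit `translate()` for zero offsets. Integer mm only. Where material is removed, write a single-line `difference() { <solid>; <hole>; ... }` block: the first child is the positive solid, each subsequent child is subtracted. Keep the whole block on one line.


difference() { translate([68, 68, 0]) cylinder(h = 905, r = 68); translate([68, 68, 0]) cylinder(h = 905, r = 41); }


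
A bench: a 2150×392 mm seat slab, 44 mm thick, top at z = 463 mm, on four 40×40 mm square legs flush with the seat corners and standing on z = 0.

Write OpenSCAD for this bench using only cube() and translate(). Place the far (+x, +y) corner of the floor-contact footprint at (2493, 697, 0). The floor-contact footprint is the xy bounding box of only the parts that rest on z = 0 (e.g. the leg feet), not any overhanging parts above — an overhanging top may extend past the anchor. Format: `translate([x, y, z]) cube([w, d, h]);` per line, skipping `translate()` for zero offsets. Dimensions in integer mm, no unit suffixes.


translate([343, 305, 419]) cube([2150, 392, 44]);
translate([343, 305, 0]) cube([40, 40, 419]);
translate([343, 657, 0]) cube([40, 40, 419]);
translate([2453, 305, 0]) cube([40, 40, 419]);
translate([2453, 657, 0]) cube([40, 40, 419]);


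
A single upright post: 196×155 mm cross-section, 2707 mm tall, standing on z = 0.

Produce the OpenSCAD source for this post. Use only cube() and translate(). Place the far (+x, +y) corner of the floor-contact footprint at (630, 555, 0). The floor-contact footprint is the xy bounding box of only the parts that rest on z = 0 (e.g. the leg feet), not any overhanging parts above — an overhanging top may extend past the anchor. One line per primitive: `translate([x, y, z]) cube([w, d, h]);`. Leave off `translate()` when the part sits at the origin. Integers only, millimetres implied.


translate([434, 400, 0]) cube([196, 155, 2707]);


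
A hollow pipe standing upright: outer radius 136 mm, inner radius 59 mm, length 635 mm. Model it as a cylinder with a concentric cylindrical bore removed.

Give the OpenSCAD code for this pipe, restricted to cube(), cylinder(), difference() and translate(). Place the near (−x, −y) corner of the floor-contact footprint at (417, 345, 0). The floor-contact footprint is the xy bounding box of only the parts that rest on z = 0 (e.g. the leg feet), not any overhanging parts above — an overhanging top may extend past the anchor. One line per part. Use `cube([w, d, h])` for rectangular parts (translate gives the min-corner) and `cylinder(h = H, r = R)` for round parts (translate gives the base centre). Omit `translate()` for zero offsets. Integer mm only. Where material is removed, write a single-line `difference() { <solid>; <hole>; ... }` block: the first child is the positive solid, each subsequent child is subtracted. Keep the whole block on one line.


difference() { translate([553, 481, 0]) cylinder(h = 635, r = 136); translate([553, 481, 0]) cylinder(h = 635, r = 59); }


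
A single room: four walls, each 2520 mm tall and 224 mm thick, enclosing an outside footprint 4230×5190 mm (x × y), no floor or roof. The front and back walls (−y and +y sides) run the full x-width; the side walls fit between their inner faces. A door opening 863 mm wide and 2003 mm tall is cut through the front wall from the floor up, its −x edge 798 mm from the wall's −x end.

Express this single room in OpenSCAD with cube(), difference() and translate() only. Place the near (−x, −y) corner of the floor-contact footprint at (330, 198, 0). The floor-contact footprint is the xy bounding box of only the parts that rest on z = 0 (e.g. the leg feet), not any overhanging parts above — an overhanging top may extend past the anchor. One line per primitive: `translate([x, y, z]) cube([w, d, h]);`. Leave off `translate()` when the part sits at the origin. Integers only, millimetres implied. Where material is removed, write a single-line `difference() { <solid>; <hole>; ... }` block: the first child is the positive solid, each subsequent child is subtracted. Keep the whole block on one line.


difference() { translate([330, 198, 0]) cube([4230, 224, 2520]); translate([1128, 198, 0]) cube([863, 224, 2003]); }
translate([330, 5164, 0]) cube([4230, 224, 2520]);
translate([330, 422, 0]) cube([224, 4742, 2520]);
translate([4336, 422, 0]) cube([224, 4742, 2520]);


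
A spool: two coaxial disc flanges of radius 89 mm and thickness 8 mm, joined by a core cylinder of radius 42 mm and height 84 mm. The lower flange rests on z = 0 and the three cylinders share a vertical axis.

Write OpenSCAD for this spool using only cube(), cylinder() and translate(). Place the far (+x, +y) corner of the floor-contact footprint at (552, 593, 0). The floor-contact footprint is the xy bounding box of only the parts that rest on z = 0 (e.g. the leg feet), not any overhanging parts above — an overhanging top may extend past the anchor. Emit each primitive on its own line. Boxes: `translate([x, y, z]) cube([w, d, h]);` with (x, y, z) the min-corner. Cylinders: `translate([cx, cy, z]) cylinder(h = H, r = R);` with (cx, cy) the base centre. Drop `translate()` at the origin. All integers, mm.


translate([463, 504, 0]) cylinder(h = 8, r = 89);
translate([463, 504, 8]) cylinder(h = 84, r = 42);
translate([463, 504, 92]) cylinder(h = 8, r = 89);


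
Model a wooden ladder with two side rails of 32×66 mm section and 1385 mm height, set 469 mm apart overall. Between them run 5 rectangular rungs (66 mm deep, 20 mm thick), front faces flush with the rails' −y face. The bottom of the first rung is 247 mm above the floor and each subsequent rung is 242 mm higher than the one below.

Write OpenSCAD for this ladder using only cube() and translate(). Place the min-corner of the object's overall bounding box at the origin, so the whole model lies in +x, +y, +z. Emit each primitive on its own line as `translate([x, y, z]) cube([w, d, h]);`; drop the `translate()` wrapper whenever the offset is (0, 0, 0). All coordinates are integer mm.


cube([32, 66, 1385]);
translate([437, 0, 0]) cube([32, 66, 1385]);
translate([32, 0, 247]) cube([405, 66, 20]);
translate([32, 0, 489]) cube([405, 66, 20]);
translate([32, 0, 731]) cube([405, 66, 20]);
translate([32, 0, 973]) cube([405, 66, 20]);
translate([32, 0, 1215]) cube([405, 66, 20]);


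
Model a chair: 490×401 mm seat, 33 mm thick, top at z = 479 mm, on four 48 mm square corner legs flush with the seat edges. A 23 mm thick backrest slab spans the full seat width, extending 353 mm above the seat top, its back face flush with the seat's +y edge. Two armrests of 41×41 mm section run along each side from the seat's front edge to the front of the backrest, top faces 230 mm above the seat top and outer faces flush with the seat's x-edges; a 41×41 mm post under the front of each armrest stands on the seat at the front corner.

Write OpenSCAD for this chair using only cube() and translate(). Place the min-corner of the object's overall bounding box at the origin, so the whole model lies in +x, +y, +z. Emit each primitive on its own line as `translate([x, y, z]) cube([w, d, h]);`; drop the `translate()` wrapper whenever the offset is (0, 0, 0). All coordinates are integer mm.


// leg_h = 479 - 33 = 446
// arm post h = 230 - 41 = 189
translate([0, 0, 446]) cube([490, 401, 33]);
cube([48, 48, 446]);
translate([442, 0, 0]) cube([48, 48, 446]);
translate([0, 353, 0]) cube([48, 48, 446]);
translate([442, 353, 0]) cube([48, 48, 446]);
translate([0, 378, 479]) cube([490, 23, 353]);
translate([0, 0, 668]) cube([41, 378, 41]);
translate([449, 0, 668]) cube([41, 378, 41]);
translate([0, 0, 479]) cube([41, 41, 189]);
translate([449, 0, 479]) cube([41, 41, 189]);


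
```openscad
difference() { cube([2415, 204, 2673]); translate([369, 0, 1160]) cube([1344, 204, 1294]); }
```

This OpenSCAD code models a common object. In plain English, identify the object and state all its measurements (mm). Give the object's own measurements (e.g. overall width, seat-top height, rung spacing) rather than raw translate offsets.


A wall 2415 mm long (x), 204 mm thick (y), 2673 mm tall, with a rectangular window opening cut through it. The opening is 1344 mm wide and 1294 mm tall; its sill is at z = 1160 mm and its near (−x) edge is 369 mm from the wall's −x end. The opening passes through the full wall thickness.


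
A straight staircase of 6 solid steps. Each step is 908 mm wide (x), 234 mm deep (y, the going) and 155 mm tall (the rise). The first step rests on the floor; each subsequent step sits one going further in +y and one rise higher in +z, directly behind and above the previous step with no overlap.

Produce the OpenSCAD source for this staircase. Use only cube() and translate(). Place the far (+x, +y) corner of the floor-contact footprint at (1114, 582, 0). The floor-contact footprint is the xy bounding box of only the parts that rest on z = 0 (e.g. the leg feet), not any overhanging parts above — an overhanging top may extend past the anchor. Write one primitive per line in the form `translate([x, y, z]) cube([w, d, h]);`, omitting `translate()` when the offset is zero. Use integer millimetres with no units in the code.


translate([206, 348, 0]) cube([908, 234, 155]);
translate([206, 582, 155]) cube([908, 234, 155]);
translate([206, 816, 310]) cube([908, 234, 155]);
translate([206, 1050, 465]) cube([908, 234, 155]);
translate([206, 1284, 620]) cube([908, 234, 155]);
translate([206, 1518, 775]) cube([908, 234, 155]);


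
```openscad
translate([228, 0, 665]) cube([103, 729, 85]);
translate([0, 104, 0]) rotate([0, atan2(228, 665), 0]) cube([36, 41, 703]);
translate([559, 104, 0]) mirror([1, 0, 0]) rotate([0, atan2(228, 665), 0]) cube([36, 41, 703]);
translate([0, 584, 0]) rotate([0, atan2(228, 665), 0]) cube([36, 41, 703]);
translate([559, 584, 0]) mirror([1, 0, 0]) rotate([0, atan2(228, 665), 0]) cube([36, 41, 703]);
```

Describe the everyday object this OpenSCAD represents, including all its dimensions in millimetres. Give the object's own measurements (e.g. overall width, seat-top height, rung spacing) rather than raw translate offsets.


A sawhorse. A 103×729×85 mm beam (x, y, z) sits on two A-frame leg pairs. Each pair is two raked legs of 36×41 mm section (41 mm along y) splaying symmetrically in x. Each leg rises 665 mm vertically over 228 mm of horizontal reach and is 703 mm long along its own axis. Every leg's outer bottom edge rests on the floor and its outer top edge meets a bottom edge of the beam — the left legs (tilting toward +x) meet the beam's −x bottom edge, the right legs (their mirror images, tilting toward −x) meet its +x bottom edge — so the leg tops tuck under the beam, the beam's underside is 665 mm above the floor, and the feet are 559 mm apart outside-to-outside with the beam centred between them. The two leg pairs are set in 104 mm from either end of the beam.


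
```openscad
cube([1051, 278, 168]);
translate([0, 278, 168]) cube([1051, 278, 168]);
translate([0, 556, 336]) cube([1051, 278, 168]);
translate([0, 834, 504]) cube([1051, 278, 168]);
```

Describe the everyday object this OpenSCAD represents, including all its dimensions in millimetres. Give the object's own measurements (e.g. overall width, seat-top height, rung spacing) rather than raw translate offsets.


A straight staircase of 4 solid steps. Each step is 1051 mm wide (x), 278 mm deep (y, the going) and 168 mm tall (the rise). The first step rests on the floor; each subsequent step sits one going further in +y and one rise higher in +z, directly behind and above the previous step with no overlap.


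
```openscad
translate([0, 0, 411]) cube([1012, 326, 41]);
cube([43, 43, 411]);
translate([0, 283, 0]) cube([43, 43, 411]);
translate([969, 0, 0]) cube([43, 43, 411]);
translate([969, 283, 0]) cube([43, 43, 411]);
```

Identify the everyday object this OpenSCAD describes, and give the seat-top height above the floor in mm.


A bench. The seat-top height is 452 mm.

A long slab on four corner posts — a bench. The slab sits at z = 411 with thickness 41, so the top is 411 + 41 = 452 mm.


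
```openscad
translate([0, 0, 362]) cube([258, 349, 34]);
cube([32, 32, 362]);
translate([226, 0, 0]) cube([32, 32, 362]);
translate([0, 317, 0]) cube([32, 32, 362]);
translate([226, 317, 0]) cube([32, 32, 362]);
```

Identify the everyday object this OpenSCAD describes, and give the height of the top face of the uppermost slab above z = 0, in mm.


A stool. The seat height is 396 mm.

A 258×349×34 slab at z = 362 on four corner posts — a stool. The seat top is 362 + 34 = 396 mm.


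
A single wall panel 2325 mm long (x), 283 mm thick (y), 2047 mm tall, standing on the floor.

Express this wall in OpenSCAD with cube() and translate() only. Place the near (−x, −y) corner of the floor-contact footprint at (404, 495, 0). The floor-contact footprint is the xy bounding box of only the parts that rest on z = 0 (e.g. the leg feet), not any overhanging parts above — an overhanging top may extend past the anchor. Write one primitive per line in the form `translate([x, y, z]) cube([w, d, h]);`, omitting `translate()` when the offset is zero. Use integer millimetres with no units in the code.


translate([404, 495, 0]) cube([2325, 283, 2047]);


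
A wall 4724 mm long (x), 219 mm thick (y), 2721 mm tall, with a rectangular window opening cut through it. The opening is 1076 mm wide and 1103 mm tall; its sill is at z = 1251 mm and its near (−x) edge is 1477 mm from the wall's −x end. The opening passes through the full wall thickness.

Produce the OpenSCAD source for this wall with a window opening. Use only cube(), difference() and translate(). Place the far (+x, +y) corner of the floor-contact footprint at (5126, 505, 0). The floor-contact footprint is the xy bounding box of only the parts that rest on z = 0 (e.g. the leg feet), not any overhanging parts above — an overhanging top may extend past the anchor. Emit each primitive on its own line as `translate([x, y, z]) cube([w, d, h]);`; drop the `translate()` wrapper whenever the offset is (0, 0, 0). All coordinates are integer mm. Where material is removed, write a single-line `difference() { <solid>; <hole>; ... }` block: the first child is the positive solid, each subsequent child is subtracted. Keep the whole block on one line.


difference() { translate([402, 286, 0]) cube([4724, 219, 2721]); translate([1879, 286, 1251]) cube([1076, 219, 1103]); }


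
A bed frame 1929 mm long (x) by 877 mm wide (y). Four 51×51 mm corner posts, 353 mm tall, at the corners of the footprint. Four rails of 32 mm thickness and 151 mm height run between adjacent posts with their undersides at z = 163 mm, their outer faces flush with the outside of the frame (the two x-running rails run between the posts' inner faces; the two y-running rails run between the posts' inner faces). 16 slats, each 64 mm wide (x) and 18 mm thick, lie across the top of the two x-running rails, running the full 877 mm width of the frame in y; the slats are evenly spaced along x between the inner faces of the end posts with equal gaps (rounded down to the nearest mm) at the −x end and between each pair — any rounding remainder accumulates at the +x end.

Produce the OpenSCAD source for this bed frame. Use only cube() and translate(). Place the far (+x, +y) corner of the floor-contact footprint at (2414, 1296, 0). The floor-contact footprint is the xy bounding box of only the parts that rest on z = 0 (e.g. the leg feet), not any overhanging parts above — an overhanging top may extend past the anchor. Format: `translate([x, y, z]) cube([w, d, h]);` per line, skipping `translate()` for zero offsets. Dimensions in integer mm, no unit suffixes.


// slat z = rail_z + rail_h = 163 + 151 = 314
// slat gap = ⌊(1827 − 16·64) / 17⌋ = 47
translate([485, 419, 0]) cube([51, 51, 353]);
translate([485, 1245, 0]) cube([51, 51, 353]);
translate([2363, 419, 0]) cube([51, 51, 353]);
translate([2363, 1245, 0]) cube([51, 51, 353]);
translate([536, 419, 163]) cube([1827, 32, 151]);
translate([536, 1264, 163]) cube([1827, 32, 151]);
translate([485, 470, 163]) cube([32, 775, 151]);
translate([2382, 470, 163]) cube([32, 775, 151]);
translate([583, 419, 314]) cube([64, 877, 18]);
translate([694, 419, 314]) cube([64, 877, 18]);
translate([805, 419, 314]) cube([64, 877, 18]);
translate([916, 419, 314]) cube([64, 877, 18]);
translate([1027, 419, 314]) cube([64, 877, 18]);
translate([1138, 419, 314]) cube([64, 877, 18]);
translate([1249, 419, 314]) cube([64, 877, 18]);
translate([1360, 419, 314]) cube([64, 877, 18]);
translate([1471, 419, 314]) cube([64, 877, 18]);
translate([1582, 419, 314]) cube([64, 877, 18]);
translate([1693, 419, 314]) cube([64, 877, 18]);
translate([1804, 419, 314]) cube([64, 877, 18]);
translate([1915, 419, 314]) cube([64, 877, 18]);
translate([2026, 419, 314]) cube([64, 877, 18]);
translate([2137, 419, 314]) cube([64, 877, 18]);
translate([2248, 419, 314]) cube([64, 877, 18]);


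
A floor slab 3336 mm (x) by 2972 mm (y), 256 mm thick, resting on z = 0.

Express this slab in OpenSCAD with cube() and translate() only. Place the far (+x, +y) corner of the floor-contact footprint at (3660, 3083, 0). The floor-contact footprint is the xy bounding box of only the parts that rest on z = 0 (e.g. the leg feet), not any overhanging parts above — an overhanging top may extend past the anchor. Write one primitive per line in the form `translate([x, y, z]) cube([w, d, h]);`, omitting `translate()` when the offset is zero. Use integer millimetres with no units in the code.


translate([324, 111, 0]) cube([3336, 2972, 256]);


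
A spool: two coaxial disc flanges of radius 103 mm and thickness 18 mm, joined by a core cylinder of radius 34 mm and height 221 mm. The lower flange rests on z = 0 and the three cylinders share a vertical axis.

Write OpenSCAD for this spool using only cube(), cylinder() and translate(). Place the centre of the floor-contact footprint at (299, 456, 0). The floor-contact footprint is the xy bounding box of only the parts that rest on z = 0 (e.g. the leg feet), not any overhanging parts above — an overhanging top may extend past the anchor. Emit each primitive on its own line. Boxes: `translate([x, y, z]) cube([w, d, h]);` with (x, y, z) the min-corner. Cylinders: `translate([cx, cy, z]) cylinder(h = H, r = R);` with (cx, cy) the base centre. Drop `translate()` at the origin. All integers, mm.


translate([299, 456, 0]) cylinder(h = 18, r = 103);
translate([299, 456, 18]) cylinder(h = 221, r = 34);
translate([299, 456, 239]) cylinder(h = 18, r = 103);


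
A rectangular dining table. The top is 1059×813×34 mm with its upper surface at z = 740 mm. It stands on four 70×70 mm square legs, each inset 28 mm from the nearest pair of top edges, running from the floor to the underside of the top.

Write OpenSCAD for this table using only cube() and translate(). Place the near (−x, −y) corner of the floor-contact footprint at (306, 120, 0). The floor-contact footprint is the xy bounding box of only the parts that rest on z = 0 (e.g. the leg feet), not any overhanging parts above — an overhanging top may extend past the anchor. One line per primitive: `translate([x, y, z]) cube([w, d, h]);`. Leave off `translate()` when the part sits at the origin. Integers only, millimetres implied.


// leg_h = 740 - 34 = 706
translate([278, 92, 706]) cube([1059, 813, 34]);
translate([306, 120, 0]) cube([70, 70, 706]);
translate([1239, 120, 0]) cube([70, 70, 706]);
translate([306, 807, 0]) cube([70, 70, 706]);
translate([1239, 807, 0]) cube([70, 70, 706]);


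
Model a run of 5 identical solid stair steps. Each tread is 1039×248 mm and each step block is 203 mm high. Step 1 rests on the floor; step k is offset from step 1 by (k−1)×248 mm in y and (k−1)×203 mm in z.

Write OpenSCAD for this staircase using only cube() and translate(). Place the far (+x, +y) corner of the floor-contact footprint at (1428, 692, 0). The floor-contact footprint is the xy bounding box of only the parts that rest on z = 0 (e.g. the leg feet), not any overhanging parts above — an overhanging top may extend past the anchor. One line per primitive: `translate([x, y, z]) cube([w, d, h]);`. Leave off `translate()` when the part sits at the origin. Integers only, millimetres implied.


translate([389, 444, 0]) cube([1039, 248, 203]);
translate([389, 692, 203]) cube([1039, 248, 203]);
translate([389, 940, 406]) cube([1039, 248, 203]);
translate([389, 1188, 609]) cube([1039, 248, 203]);
translate([389, 1436, 812]) cube([1039, 248, 203]);


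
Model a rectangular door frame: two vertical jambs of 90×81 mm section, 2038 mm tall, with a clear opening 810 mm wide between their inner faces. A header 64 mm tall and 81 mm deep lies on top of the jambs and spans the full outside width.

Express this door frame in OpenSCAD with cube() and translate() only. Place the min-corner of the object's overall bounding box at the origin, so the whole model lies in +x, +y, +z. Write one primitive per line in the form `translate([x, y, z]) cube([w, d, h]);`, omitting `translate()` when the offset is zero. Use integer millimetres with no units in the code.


cube([90, 81, 2038]);
translate([900, 0, 0]) cube([90, 81, 2038]);
translate([0, 0, 2038]) cube([990, 81, 64]);
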